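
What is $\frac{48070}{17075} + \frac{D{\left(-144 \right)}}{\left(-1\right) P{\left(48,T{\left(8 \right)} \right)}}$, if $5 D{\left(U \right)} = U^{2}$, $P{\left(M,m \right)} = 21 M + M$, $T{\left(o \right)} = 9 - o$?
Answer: $- \frac{41774}{37565} \approx -1.112$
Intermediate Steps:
$P{\left(M,m \right)} = 22 M$
$D{\left(U \right)} = \frac{U^{2}}{5}$
$\frac{48070}{17075} + \frac{D{\left(-144 \right)}}{\left(-1\right) P{\left(48,T{\left(8 \right)} \right)}} = \frac{48070}{17075} + \frac{\frac{1}{5} \left(-144\right)^{2}}{\left(-1\right) 22 \cdot 48} = 48070 \cdot \frac{1}{17075} + \frac{\frac{1}{5} \cdot 20736}{\left(-1\right) 1056} = \frac{9614}{3415} + \frac{20736}{5 \left(-1056\right)} = \frac{9614}{3415} + \frac{20736}{5} \left(- \frac{1}{1056}\right) = \frac{9614}{3415} - \frac{216}{55} = - \frac{41774}{37565}$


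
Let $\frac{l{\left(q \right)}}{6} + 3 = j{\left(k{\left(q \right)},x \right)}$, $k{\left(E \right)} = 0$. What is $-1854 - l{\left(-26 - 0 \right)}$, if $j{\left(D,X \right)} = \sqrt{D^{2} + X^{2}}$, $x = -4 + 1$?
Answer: $-1854$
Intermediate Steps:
$x = -3$
$l{\left(q \right)} = 0$ ($l{\left(q \right)} = -18 + 6 \sqrt{0^{2} + \left(-3\right)^{2}} = -18 + 6 \sqrt{0 + 9} = -18 + 6 \sqrt{9} = -18 + 6 \cdot 3 = -18 + 18 = 0$)
$-1854 - l{\left(-26 - 0 \right)} = -1854 - 0 = -1854 + 0 = -1854$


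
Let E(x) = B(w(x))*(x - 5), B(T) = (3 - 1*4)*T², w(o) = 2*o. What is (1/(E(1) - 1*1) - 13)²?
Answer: 37636/225 ≈ 167.27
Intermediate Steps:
B(T) = -T² (B(T) = (3 - 4)*T² = -T²)
E(x) = -4*x²*(-5 + x) (E(x) = (-(2*x)²)*(x - 5) = (-4*x²)*(-5 + x) = -4*x²*(-5 + x))
(1/(E(1) - 1*1) - 13)² = (1/(4*1²*(5 - 1*1) - 1*1) - 13)² = (1/(4*1*(5 - 1) - 1) - 13)² = (1/(4*1*4 - 1) - 13)² = (1/(16 - 1) - 13)² = (1/15 - 13)² = (-194/15)² = 37636/225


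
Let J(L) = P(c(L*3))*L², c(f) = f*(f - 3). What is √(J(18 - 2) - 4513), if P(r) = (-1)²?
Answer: 3*I*√473 ≈ 65.246*I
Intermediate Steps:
c(f) = f*(-3 + f)
P(r) = 1
J(L) = L² (J(L) = 1*L² = L²)
√(J(18 - 2) - 4513) = √((18 - 2)² - 4513) = √(16² - 4513) = √(256 - 4513) = √(-4257) = 3*I*√473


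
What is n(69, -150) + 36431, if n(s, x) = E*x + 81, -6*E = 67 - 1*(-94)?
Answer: 40537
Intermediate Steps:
E = -161/6 (E = -(67 - 1*(-94))/6 = -(67 + 94)/6 = -1/6*161 = -161/6 ≈ -26.833)
n(s, x) = 81 - 161*x/6 (n(s, x) = -161*x/6 + 81 = 81 - 161*x/6)
n(69, -150) + 36431 = (81 - 161/6*(-150)) + 36431 = (81 + 4025) + 36431 = 4106 + 36431 = 40537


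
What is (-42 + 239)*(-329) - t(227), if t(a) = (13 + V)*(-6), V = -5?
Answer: -64765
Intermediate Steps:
t(a) = -48 (t(a) = (13 - 5)*(-6) = 8*(-6) = -48)
(-42 + 239)*(-329) - t(227) = (-42 + 239)*(-329) - 1*(-48) = 197*(-329) + 48 = -64813 + 48 = -64765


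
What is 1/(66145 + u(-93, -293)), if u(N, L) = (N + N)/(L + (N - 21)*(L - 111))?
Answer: 45763/3026993449 ≈ 1.5118e-5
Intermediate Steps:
u(N, L) = 2*N/(L + (-111 + L)*(-21 + N)) (u(N, L) = (2*N)/(L + (-21 + N)*(-111 + L)) = (2*N)/(L + (-111 + L)*(-21 + N)) = 2*N/(L + (-111 + L)*(-21 + N)))
1/(66145 + u(-93, -293)) = 1/(66145 + 2*(-93)/(2331 - 111*(-93) - 20*(-293) - 293*(-93))) = 1/(66145 + 2*(-93)/(2331 + 10323 + 5860 + 27249)) = 1/(66145 + 2*(-93)/45763) = 1/(66145 + 2*(-93)*(1/45763)) = 1/(66145 - 186/45763) = 1/(3026993449/45763) = 45763/3026993449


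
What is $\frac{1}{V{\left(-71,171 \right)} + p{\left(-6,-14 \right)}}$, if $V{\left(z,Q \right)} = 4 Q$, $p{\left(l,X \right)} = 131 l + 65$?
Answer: $- \frac{1}{37} \approx -0.027027$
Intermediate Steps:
$p{\left(l,X \right)} = 65 + 131 l$
$\frac{1}{V{\left(-71,171 \right)} + p{\left(-6,-14 \right)}} = \frac{1}{4 \cdot 171 + \left(65 + 131 \left(-6\right)\right)} = \frac{1}{684 + \left(65 - 786\right)} = \frac{1}{684 - 721} = \frac{1}{-37} = - \frac{1}{37}$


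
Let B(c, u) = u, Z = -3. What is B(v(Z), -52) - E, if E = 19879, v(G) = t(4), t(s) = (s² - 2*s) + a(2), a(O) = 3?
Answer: -19931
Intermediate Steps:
t(s) = 3 + s² - 2*s (t(s) = (s² - 2*s) + 3 = 3 + s² - 2*s)
v(G) = 11 (v(G) = 3 + 4² - 2*4 = 3 + 16 - 8 = 11)
B(v(Z), -52) - E = -52 - 1*19879 = -52 - 19879 = -19931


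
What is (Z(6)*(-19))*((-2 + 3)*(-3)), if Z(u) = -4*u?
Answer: -1368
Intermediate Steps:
(Z(6)*(-19))*((-2 + 3)*(-3)) = (-4*6*(-19))*((-2 + 3)*(-3)) = (-24*(-19))*(1*(-3)) = 456*(-3) = -1368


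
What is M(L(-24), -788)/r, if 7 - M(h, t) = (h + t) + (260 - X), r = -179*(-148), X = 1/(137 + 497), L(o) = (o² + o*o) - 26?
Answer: -374693/16795928 ≈ -0.022309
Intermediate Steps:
L(o) = -26 + 2*o² (L(o) = (o² + o²) - 26 = 2*o² - 26 = -26 + 2*o²)
X = 1/634 ≈ 0.0015773
r = 26492
M(h, t) = -160401/634 - h - t (M(h, t) = 7 - ((h + t) + (260 - 1*1/634)) = 7 - ((h + t) + (260 - 1/634)) = 7 - ((h + t) + 164839/634) = 7 - (164839/634 + h + t) = 7 + (-164839/634 - h - t) = -160401/634 - h - t)
M(L(-24), -788)/r = (-160401/634 - (-26 + 2*(-24)²) - 1*(-788))/26492 = (-160401/634 - (-26 + 2*576) + 788)*(1/26492) = (-160401/634 - (-26 + 1152) + 788)*(1/26492) = (-160401/634 - 1*1126 + 788)*(1/26492) = (-160401/634 - 1126 + 788)*(1/26492) = -374693/634*1/26492 = -374693/16795928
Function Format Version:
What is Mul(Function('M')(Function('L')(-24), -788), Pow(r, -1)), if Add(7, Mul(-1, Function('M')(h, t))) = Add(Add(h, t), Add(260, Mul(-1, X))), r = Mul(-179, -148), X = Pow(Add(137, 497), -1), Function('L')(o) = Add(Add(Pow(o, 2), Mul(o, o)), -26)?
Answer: Rational(-374693, 16795928) ≈ -0.022309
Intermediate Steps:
Function('L')(o) = Add(-26, Mul(2, Pow(o, 2))) (Function('L')(o) = Add(Add(Pow(o, 2), Pow(o, 2)), -26) = Add(Mul(2, Pow(o, 2)), -26) = Add(-26, Mul(2, Pow(o, 2))))
X = Rational(1, 634) (X = Pow(634, -1) = Rational(1, 634) ≈ 0.0015773)
r = 26492
Function('M')(h, t) = Add(Rational(-160401, 634), Mul(-1, h), Mul(-1, t)) (Function('M')(h, t) = Add(7, Mul(-1, Add(Add(h, t), Add(260, Mul(-1, Rational(1, 634)))))) = Add(7, Mul(-1, Add(Add(h, t), Add(260, Rational(-1, 634))))) = Add(7, Mul(-1, Add(Add(h, t), Rational(164839, 634)))) = Add(7, Mul(-1, Add(Rational(164839, 634), h, t))) = Add(7, Add(Rational(-164839, 634), Mul(-1, h), Mul(-1, t))) = Add(Rational(-160401, 634), Mul(-1, h), Mul(-1, t)))
Mul(Function('M')(Function('L')(-24), -788), Pow(r, -1)) = Mul(Add(Rational(-160401, 634), Mul(-1, Add(-26, Mul(2, Pow(-24, 2)))), Mul(-1, -788)), Pow(26492, -1)) = Mul(Add(Rational(-160401, 634), Mul(-1, Add(-26, Mul(2, 576))), 788), Rational(1, 26492)) = Mul(Add(Rational(-160401, 634), Mul(-1, Add(-26, 1152)), 788), Rational(1, 26492)) = Mul(Add(Rational(-160401, 634), Mul(-1, 1126), 788), Rational(1, 26492)) = Mul(Add(Rational(-160401, 634), -1126, 788), Rational(1, 26492)) = Mul(Rational(-374693, 634), Rational(1, 26492)) = Rational(-374693, 16795928)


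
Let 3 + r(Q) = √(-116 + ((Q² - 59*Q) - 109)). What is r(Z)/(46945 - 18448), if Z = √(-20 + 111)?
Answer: -1/9499 + I*√(134 + 59*√91)/28497 ≈ -0.00010527 + 0.00092632*I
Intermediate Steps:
Z = √91 ≈ 9.5394
r(Q) = -3 + √(-225 + Q² - 59*Q) (r(Q) = -3 + √(-116 + ((Q² - 59*Q) - 109)) = -3 + √(-116 + (-109 + Q² - 59*Q)) = -3 + √(-225 + Q² - 59*Q))
r(Z)/(46945 - 18448) = (-3 + √(-225 + (√91)² - 59*√91))/(46945 - 18448) = (-3 + √(-225 + 91 - 59*√91))/28497 = (-3 + √(-134 - 59*√91))*(1/28497) = -1/9499 + √(-134 - 59*√91)/28497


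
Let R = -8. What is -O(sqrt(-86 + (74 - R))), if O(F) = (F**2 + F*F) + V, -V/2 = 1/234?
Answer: 937/117 ≈ 8.0085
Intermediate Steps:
V = -1/117 (V = -2/234 = -2*1/234 = -1/117 ≈ -0.0085470)
O(F) = -1/117 + 2*F**2 (O(F) = (F**2 + F*F) - 1/117 = (F**2 + F**2) - 1/117 = 2*F**2 - 1/117 = -1/117 + 2*F**2)
-O(sqrt(-86 + (74 - R))) = -(-1/117 + 2*(sqrt(-86 + (74 - 1*(-8))))**2) = -(-1/117 + 2*(sqrt(-86 + (74 + 8)))**2) = -(-1/117 + 2*(sqrt(-86 + 82))**2) = -(-1/117 + 2*(sqrt(-4))**2) = -(-1/117 + 2*(2*I)**2) = -(-1/117 + 2*(-4)) = -(-1/117 - 8) = -1*(-937/117) = 937/117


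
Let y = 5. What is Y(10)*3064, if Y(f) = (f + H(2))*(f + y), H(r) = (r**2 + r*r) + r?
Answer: 919200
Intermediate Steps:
H(r) = r + 2*r**2 (H(r) = (r**2 + r**2) + r = 2*r**2 + r = r + 2*r**2)
Y(f) = (5 + f)*(10 + f) (Y(f) = (f + 2*(1 + 2*2))*(f + 5) = (f + 2*(1 + 4))*(5 + f) = (f + 2*5)*(5 + f) = (f + 10)*(5 + f) = (10 + f)*(5 + f) = (5 + f)*(10 + f))
Y(10)*3064 = (50 + 10**2 + 15*10)*3064 = (50 + 100 + 150)*3064 = 300*3064 = 919200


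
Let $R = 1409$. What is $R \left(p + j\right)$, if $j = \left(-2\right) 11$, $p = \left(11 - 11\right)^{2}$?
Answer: $-30998$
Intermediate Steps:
$p = 0$ ($p = 0^{2} = 0$)
$j = -22$
$R \left(p + j\right) = 1409 \left(0 - 22\right) = 1409 \left(-22\right) = -30998$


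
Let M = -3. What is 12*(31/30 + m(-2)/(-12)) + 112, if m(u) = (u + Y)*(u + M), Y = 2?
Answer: 622/5 ≈ 124.40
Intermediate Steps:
m(u) = (-3 + u)*(2 + u) (m(u) = (u + 2)*(u - 3) = (2 + u)*(-3 + u) = (-3 + u)*(2 + u))
12*(31/30 + m(-2)/(-12)) + 112 = 12*(31/30 + (-6 + (-2)**2 - 1*(-2))/(-12)) + 112 = 12*(31*(1/30) + (-6 + 4 + 2)*(-1/12)) + 112 = 12*(31/30 + 0*(-1/12)) + 112 = 12*(31/30 + 0) + 112 = 12*(31/30) + 112 = 62/5 + 112 = 622/5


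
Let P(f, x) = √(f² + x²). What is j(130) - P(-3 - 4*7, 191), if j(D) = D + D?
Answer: 260 - √37442 ≈ 66.501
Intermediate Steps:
j(D) = 2*D
j(130) - P(-3 - 4*7, 191) = 2*130 - √((-3 - 4*7)² + 191²) = 260 - √((-3 - 28)² + 36481) = 260 - √((-31)² + 36481) = 260 - √(961 + 36481) = 260 - √37442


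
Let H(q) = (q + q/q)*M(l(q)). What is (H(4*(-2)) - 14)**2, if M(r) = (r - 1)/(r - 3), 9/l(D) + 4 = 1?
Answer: 3136/9 ≈ 348.44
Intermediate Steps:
l(D) = -3 (l(D) = 9/(-4 + 1) = 9/(-3) = 9*(-1/3) = -3)
M(r) = (-1 + r)/(-3 + r)
H(q) = 2/3 + 2*q/3 (H(q) = (q + q/q)*((-1 - 3)/(-3 - 3)) = (q + 1)*(-4/(-6)) = (1 + q)*(-1/6*(-4)) = (1 + q)*(2/3) = 2/3 + 2*q/3)
(H(4*(-2)) - 14)**2 = ((2/3 + 2*(4*(-2))/3) - 14)**2 = ((2/3 + (2/3)*(-8)) - 14)**2 = ((2/3 - 16/3) - 14)**2 = (-14/3 - 14)**2 = (-56/3)**2 = 3136/9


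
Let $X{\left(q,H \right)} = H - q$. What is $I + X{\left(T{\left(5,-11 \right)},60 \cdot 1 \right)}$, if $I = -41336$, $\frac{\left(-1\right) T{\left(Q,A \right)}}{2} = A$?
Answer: $-41298$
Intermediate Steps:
$T{\left(Q,A \right)} = - 2 A$
$I + X{\left(T{\left(5,-11 \right)},60 \cdot 1 \right)} = -41336 + \left(60 \cdot 1 - \left(-2\right) \left(-11\right)\right) = -41336 + \left(60 - 22\right) = -41336 + 38 = -41298$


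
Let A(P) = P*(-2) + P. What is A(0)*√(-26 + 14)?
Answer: 0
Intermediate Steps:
A(P) = -P (A(P) = -2*P + P = -P)
A(0)*√(-26 + 14) = (-1*0)*√(-26 + 14) = 0*√(-12) = 0*(2*I*√3) = 0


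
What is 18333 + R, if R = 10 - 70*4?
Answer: 18063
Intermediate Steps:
R = -270 (R = 10 - 280 = -270)
18333 + R = 18333 - 270 = 18063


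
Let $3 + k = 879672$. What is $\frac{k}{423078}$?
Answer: $\frac{293223}{141026} \approx 2.0792$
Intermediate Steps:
$k = 879669$ ($k = -3 + 879672 = 879669$)
$\frac{k}{423078} = \frac{879669}{423078} = 879669 \cdot \frac{1}{423078} = \frac{293223}{141026}$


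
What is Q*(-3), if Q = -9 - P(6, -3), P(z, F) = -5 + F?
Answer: 3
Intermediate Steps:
Q = -1 (Q = -9 - (-5 - 3) = -9 - 1*(-8) = -9 + 8 = -1)
Q*(-3) = -1*(-3) = 3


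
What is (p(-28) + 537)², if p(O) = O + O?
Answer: 231361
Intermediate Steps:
p(O) = 2*O
(p(-28) + 537)² = (2*(-28) + 537)² = (-56 + 537)² = 481² = 231361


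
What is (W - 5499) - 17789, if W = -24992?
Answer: -48280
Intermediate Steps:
(W - 5499) - 17789 = (-24992 - 5499) - 17789 = -30491 - 17789 = -48280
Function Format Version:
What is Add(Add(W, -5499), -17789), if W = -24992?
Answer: -48280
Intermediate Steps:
Add(Add(W, -5499), -17789) = Add(Add(-24992, -5499), -17789) = Add(-30491, -17789) = -48280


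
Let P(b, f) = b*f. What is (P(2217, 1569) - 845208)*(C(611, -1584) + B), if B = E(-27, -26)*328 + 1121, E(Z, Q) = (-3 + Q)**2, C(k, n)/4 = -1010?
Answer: 718694383185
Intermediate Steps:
C(k, n) = -4040 (C(k, n) = 4*(-1010) = -4040)
B = 276969 (B = (-3 - 26)**2*328 + 1121 = (-29)**2*328 + 1121 = 841*328 + 1121 = 275848 + 1121 = 276969)
(P(2217, 1569) - 845208)*(C(611, -1584) + B) = (2217*1569 - 845208)*(-4040 + 276969) = (3478473 - 845208)*272929 = 2633265*272929 = 718694383185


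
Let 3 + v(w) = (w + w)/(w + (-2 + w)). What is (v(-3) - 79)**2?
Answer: 105625/16 ≈ 6601.6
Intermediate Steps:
v(w) = -3 + 2*w/(-2 + 2*w) (v(w) = -3 + (w + w)/(w + (-2 + w)) = -3 + (2*w)/(-2 + 2*w) = -3 + 2*w/(-2 + 2*w))
(v(-3) - 79)**2 = ((3 - 2*(-3))/(-1 - 3) - 79)**2 = ((3 + 6)/(-4) - 79)**2 = (-1/4*9 - 79)**2 = (-9/4 - 79)**2 = (-325/4)**2 = 105625/16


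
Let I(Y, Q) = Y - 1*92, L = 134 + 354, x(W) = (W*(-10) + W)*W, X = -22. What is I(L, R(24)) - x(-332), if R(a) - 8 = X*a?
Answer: 992412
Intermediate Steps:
R(a) = 8 - 22*a
x(W) = -9*W² (x(W) = (-10*W + W)*W = (-9*W)*W = -9*W²)
L = 488
I(Y, Q) = -92 + Y (I(Y, Q) = Y - 92 = -92 + Y)
I(L, R(24)) - x(-332) = (-92 + 488) - (-9)*(-332)² = 396 - (-9)*110224 = 396 - 1*(-992016) = 396 + 992016 = 992412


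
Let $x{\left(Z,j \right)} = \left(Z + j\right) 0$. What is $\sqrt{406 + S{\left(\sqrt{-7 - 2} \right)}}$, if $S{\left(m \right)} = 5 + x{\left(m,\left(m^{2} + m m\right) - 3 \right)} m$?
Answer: $\sqrt{411} \approx 20.273$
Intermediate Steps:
$x{\left(Z,j \right)} = 0$
$S{\left(m \right)} = 5$ ($S{\left(m \right)} = 5 + 0 m = 5 + 0 = 5$)
$\sqrt{406 + S{\left(\sqrt{-7 - 2} \right)}} = \sqrt{406 + 5} = \sqrt{411}$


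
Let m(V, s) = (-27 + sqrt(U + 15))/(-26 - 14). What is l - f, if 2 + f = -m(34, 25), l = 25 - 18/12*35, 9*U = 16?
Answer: -993/40 - sqrt(151)/120 ≈ -24.927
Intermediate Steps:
U = 16/9 (U = (1/9)*16 = 16/9 ≈ 1.7778)
m(V, s) = 27/40 - sqrt(151)/120 (m(V, s) = (-27 + sqrt(16/9 + 15))/(-26 - 14) = (-27 + sqrt(151/9))/(-40) = (-27 + sqrt(151)/3)*(-1/40) = 27/40 - sqrt(151)/120)
l = -55/2 (l = 25 - 18*1/12*35 = 25 - 3/2*35 = 25 - 105/2 = -55/2 ≈ -27.500)
f = -107/40 + sqrt(151)/120 (f = -2 - (27/40 - sqrt(151)/120) = -2 + (-27/40 + sqrt(151)/120) = -107/40 + sqrt(151)/120 ≈ -2.5726)
l - f = -55/2 - (-107/40 + sqrt(151)/120) = -55/2 + (107/40 - sqrt(151)/120) = -993/40 - sqrt(151)/120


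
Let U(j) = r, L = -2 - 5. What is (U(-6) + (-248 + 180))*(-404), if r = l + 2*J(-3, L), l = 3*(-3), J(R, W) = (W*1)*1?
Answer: 36764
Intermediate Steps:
L = -7
J(R, W) = W (J(R, W) = W*1 = W)
l = -9
r = -23 (r = -9 + 2*(-7) = -9 - 14 = -23)
U(j) = -23
(U(-6) + (-248 + 180))*(-404) = (-23 + (-248 + 180))*(-404) = (-23 - 68)*(-404) = -91*(-404) = 36764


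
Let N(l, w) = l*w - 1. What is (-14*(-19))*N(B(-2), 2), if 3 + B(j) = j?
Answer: -2926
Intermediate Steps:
B(j) = -3 + j
N(l, w) = -1 + l*w
(-14*(-19))*N(B(-2), 2) = (-14*(-19))*(-1 + (-3 - 2)*2) = 266*(-1 - 5*2) = 266*(-1 - 10) = 266*(-11) = -2926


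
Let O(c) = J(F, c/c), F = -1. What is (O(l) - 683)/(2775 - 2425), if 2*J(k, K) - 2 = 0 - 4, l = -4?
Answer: -342/175 ≈ -1.9543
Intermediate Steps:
J(k, K) = -1 (J(k, K) = 1 + (0 - 4)/2 = 1 + (½)*(-4) = 1 - 2 = -1)
O(c) = -1
(O(l) - 683)/(2775 - 2425) = (-1 - 683)/(2775 - 2425) = -684/350 = -684*1/350 = -342/175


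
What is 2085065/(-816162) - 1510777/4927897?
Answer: -11508024336179/4021962271314 ≈ -2.8613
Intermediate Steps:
2085065/(-816162) - 1510777/4927897 = 2085065*(-1/816162) - 1510777*1/4927897 = -2085065/816162 - 1510777/4927897 = -11508024336179/4021962271314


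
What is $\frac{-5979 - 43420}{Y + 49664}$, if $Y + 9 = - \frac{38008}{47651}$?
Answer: $- \frac{2353911749}{2366072397} \approx -0.99486$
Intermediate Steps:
$Y = - \frac{466867}{47651}$ ($Y = -9 - \frac{38008}{47651} = - \frac{466867}{47651} \approx -9.7976$)
$\frac{-5979 - 43420}{Y + 49664} = \frac{-5979 - 43420}{- \frac{466867}{47651} + 49664} = - \frac{49399}{\frac{2366072397}{47651}} = \left(-49399\right) \frac{47651}{2366072397} = - \frac{2353911749}{2366072397}$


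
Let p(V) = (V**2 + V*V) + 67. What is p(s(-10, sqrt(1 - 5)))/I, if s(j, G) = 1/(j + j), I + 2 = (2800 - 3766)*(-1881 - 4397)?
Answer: 13401/1212909200 ≈ 1.1049e-5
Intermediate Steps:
I = 6064546 (I = -2 + (2800 - 3766)*(-1881 - 4397) = -2 - 966*(-6278) = -2 + 6064548 = 6064546)
s(j, G) = 1/(2*j)
p(V) = 67 + 2*V**2 (p(V) = (V**2 + V**2) + 67 = 2*V**2 + 67 = 67 + 2*V**2)
p(s(-10, sqrt(1 - 5)))/I = (67 + 2*((1/2)/(-10))**2)/6064546 = (67 + 2*((1/2)*(-1/10))**2)*(1/6064546) = (67 + 2*(-1/20)**2)*(1/6064546) = (67 + 2*(1/400))*(1/6064546) = (67 + 1/200)*(1/6064546) = (13401/200)*(1/6064546) = 13401/1212909200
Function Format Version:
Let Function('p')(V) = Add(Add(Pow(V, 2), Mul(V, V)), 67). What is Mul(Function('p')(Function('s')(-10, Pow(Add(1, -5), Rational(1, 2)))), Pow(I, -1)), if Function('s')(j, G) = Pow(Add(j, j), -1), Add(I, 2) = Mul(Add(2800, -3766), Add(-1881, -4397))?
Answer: Rational(13401, 1212909200) ≈ 1.1049e-5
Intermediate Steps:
I = 6064546 (I = Add(-2, Mul(Add(2800, -3766), Add(-1881, -4397))) = Add(-2, Mul(-966, -6278)) = Add(-2, 6064548) = 6064546)
Function('s')(j, G) = Mul(Rational(1, 2), Pow(j, -1)) (Function('s')(j, G) = Pow(Mul(2, j), -1) = Mul(Rational(1, 2), Pow(j, -1)))
Function('p')(V) = Add(67, Mul(2, Pow(V, 2))) (Function('p')(V) = Add(Add(Pow(V, 2), Pow(V, 2)), 67) = Add(Mul(2, Pow(V, 2)), 67) = Add(67, Mul(2, Pow(V, 2))))
Mul(Function('p')(Function('s')(-10, Pow(Add(1, -5), Rational(1, 2)))), Pow(I, -1)) = Mul(Add(67, Mul(2, Pow(Mul(Rational(1, 2), Pow(-10, -1)), 2))), Pow(6064546, -1)) = Mul(Add(67, Mul(2, Pow(Mul(Rational(1, 2), Rational(-1, 10)), 2))), Rational(1, 6064546)) = Mul(Add(67, Mul(2, Pow(Rational(-1, 20), 2))), Rational(1, 6064546)) = Mul(Add(67, Mul(2, Rational(1, 400))), Rational(1, 6064546)) = Mul(Add(67, Rational(1, 200)), Rational(1, 6064546)) = Mul(Rational(13401, 200), Rational(1, 6064546)) = Rational(13401, 1212909200)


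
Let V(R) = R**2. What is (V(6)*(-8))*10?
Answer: -2880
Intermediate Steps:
(V(6)*(-8))*10 = (6**2*(-8))*10 = (36*(-8))*10 = -288*10 = -2880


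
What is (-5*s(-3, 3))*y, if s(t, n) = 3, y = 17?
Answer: -255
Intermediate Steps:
(-5*s(-3, 3))*y = -5*3*17 = -15*17 = -255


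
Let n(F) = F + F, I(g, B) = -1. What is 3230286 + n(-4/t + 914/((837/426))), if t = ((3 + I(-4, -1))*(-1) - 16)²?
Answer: 8113584268/2511 ≈ 3.2312e+6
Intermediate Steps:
t = 324 (t = ((3 - 1)*(-1) - 16)² = (2*(-1) - 16)² = (-2 - 16)² = (-18)² = 324)
n(F) = 2*F
3230286 + n(-4/t + 914/((837/426))) = 3230286 + 2*(-4/324 + 914/((837/426))) = 3230286 + 2*(-4*1/324 + 914/((837*(1/426)))) = 3230286 + 2*(-1/81 + 914/(279/142)) = 3230286 + 2*(-1/81 + 914*(142/279)) = 3230286 + 2*(-1/81 + 129788/279) = 3230286 + 2*(1168061/2511) = 3230286 + 2336122/2511 = 8113584268/2511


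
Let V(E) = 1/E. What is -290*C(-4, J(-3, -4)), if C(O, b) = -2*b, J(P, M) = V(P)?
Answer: -580/3 ≈ -193.33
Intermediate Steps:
J(P, M) = 1/P
-290*C(-4, J(-3, -4)) = -(-580)/(-3) = -(-580)*(-1)/3 = -290*⅔ = -580/3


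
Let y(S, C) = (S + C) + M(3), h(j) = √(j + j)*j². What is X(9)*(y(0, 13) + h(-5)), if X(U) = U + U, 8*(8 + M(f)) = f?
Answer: 387/4 + 450*I*√10 ≈ 96.75 + 1423.0*I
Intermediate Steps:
M(f) = -8 + f/8
X(U) = 2*U
h(j) = √2*j^(5/2) (h(j) = √(2*j)*j² = (√2*√j)*j² = √2*j^(5/2))
y(S, C) = -61/8 + C + S (y(S, C) = (S + C) + (-8 + (⅛)*3) = (C + S) + (-8 + 3/8) = (C + S) - 61/8 = -61/8 + C + S)
X(9)*(y(0, 13) + h(-5)) = (2*9)*((-61/8 + 13 + 0) + √2*(-5)^(5/2)) = 18*(43/8 + √2*(25*I*√5)) = 18*(43/8 + 25*I*√10) = 387/4 + 450*I*√10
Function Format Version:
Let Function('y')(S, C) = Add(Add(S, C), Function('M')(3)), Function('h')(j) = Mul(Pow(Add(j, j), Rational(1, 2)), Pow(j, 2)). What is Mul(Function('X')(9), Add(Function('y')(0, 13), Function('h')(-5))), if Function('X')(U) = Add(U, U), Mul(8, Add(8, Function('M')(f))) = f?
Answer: Add(Rational(387, 4), Mul(450, I, Pow(10, Rational(1, 2)))) ≈ Add(96.750, Mul(1423.0, I))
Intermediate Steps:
Function('M')(f) = Add(-8, Mul(Rational(1, 8), f))
Function('X')(U) = Mul(2, U)
Function('h')(j) = Mul(Pow(2, Rational(1, 2)), Pow(j, Rational(5, 2))) (Function('h')(j) = Mul(Pow(Mul(2, j), Rational(1, 2)), Pow(j, 2)) = Mul(Mul(Pow(2, Rational(1, 2)), Pow(j, Rational(1, 2))), Pow(j, 2)) = Mul(Pow(2, Rational(1, 2)), Pow(j, Rational(5, 2))))
Function('y')(S, C) = Add(Rational(-61, 8), C, S) (Function('y')(S, C) = Add(Add(S, C), Add(-8, Mul(Rational(1, 8), 3))) = Add(Add(C, S), Add(-8, Rational(3, 8))) = Add(Add(C, S), Rational(-61, 8)) = Add(Rational(-61, 8), C, S))
Mul(Function('X')(9), Add(Function('y')(0, 13), Function('h')(-5))) = Mul(Mul(2, 9), Add(Add(Rational(-61, 8), 13, 0), Mul(Pow(2, Rational(1, 2)), Pow(-5, Rational(5, 2))))) = Mul(18, Add(Rational(43, 8), Mul(Pow(2, Rational(1, 2)), Mul(25, I, Pow(5, Rational(1, 2)))))) = Mul(18, Add(Rational(43, 8), Mul(25, I, Pow(10, Rational(1, 2))))) = Add(Rational(387, 4), Mul(450, I, Pow(10, Rational(1, 2))))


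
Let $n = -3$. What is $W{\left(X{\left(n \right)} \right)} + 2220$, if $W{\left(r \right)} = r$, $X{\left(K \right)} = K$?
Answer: $2217$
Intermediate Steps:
$W{\left(X{\left(n \right)} \right)} + 2220 = -3 + 2220 = 2217$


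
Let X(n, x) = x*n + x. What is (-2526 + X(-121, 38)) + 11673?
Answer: 4587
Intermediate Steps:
X(n, x) = x + n*x (X(n, x) = n*x + x = x + n*x)
(-2526 + X(-121, 38)) + 11673 = (-2526 + 38*(1 - 121)) + 11673 = (-2526 + 38*(-120)) + 11673 = (-2526 - 4560) + 11673 = -7086 + 11673 = 4587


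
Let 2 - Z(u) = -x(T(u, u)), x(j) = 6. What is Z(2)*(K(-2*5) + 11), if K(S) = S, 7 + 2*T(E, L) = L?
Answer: 8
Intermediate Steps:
T(E, L) = -7/2 + L/2
Z(u) = 8 (Z(u) = 2 - (-1)*6 = 2 - 1*(-6) = 2 + 6 = 8)
Z(2)*(K(-2*5) + 11) = 8*(-2*5 + 11) = 8*(-10 + 11) = 8*1 = 8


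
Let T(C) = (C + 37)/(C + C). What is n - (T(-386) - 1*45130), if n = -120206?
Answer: -57959021/772 ≈ -75077.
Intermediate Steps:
T(C) = (37 + C)/(2*C) (T(C) = (37 + C)/((2*C)) = (37 + C)*(1/(2*C)) = (37 + C)/(2*C))
n - (T(-386) - 1*45130) = -120206 - ((½)*(37 - 386)/(-386) - 1*45130) = -120206 - ((½)*(-1/386)*(-349) - 45130) = -120206 - (349/772 - 45130) = -120206 - 1*(-34840011/772) = -120206 + 34840011/772 = -57959021/772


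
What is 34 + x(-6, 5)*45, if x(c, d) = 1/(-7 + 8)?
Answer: 79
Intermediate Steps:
x(c, d) = 1 (x(c, d) = 1/1 = 1)
34 + x(-6, 5)*45 = 34 + 1*45 = 34 + 45 = 79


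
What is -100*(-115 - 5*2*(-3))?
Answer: 8500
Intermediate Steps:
-100*(-115 - 5*2*(-3)) = -100*(-115 - 10*(-3)) = -100*(-115 + 30) = -100*(-85) = 8500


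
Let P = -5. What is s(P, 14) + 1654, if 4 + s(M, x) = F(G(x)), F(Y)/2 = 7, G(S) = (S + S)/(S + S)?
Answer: 1664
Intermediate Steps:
G(S) = 1 (G(S) = (2*S)/((2*S)) = (2*S)*(1/(2*S)) = 1)
F(Y) = 14 (F(Y) = 2*7 = 14)
s(M, x) = 10 (s(M, x) = -4 + 14 = 10)
s(P, 14) + 1654 = 10 + 1654 = 1664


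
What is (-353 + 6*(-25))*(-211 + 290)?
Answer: -39737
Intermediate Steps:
(-353 + 6*(-25))*(-211 + 290) = (-353 - 150)*79 = -503*79 = -39737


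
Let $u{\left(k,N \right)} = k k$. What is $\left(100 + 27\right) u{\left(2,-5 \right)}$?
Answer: $508$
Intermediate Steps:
$u{\left(k,N \right)} = k^{2}$
$\left(100 + 27\right) u{\left(2,-5 \right)} = \left(100 + 27\right) 2^{2} = 127 \cdot 4 = 508$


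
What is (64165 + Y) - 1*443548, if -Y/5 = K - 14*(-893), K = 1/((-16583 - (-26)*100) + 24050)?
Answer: -4448536836/10067 ≈ -4.4189e+5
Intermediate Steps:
K = 1/10067 (K = 1/((-16583 - 1*(-2600)) + 24050) = 1/((-16583 + 2600) + 24050) = 1/(-13983 + 24050) = 1/10067 ≈ 9.9334e-5)
Y = -629288175/10067 (Y = -5*(1/10067 - 14*(-893)) = -5*(1/10067 + 12502) = -5*125857635/10067 = -629288175/10067 ≈ -62510.)
(64165 + Y) - 1*443548 = (64165 - 629288175/10067) - 1*443548 = 16660880/10067 - 443548 = -4448536836/10067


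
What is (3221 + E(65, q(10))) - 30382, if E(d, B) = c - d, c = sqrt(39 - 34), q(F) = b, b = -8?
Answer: -27226 + sqrt(5) ≈ -27224.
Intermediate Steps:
q(F) = -8
c = sqrt(5) ≈ 2.2361
E(d, B) = sqrt(5) - d
(3221 + E(65, q(10))) - 30382 = (3221 + (sqrt(5) - 1*65)) - 30382 = (3221 + (sqrt(5) - 65)) - 30382 = (3221 + (-65 + sqrt(5))) - 30382 = (3156 + sqrt(5)) - 30382 = -27226 + sqrt(5)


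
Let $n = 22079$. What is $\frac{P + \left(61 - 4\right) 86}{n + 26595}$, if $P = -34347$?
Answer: $- \frac{29445}{48674} \approx -0.60494$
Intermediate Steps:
$\frac{P + \left(61 - 4\right) 86}{n + 26595} = \frac{-34347 + \left(61 - 4\right) 86}{22079 + 26595} = \frac{-34347 + 57 \cdot 86}{48674} = \left(-34347 + 4902\right) \frac{1}{48674} = \left(-29445\right) \frac{1}{48674} = - \frac{29445}{48674}$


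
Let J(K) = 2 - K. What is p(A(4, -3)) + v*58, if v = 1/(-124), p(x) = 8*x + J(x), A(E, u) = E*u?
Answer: -5113/62 ≈ -82.468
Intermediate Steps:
p(x) = 2 + 7*x (p(x) = 8*x + (2 - x) = 2 + 7*x)
v = -1/124 ≈ -0.0080645
p(A(4, -3)) + v*58 = (2 + 7*(4*(-3))) - 1/124*58 = (2 + 7*(-12)) - 29/62 = (2 - 84) - 29/62 = -82 - 29/62 = -5113/62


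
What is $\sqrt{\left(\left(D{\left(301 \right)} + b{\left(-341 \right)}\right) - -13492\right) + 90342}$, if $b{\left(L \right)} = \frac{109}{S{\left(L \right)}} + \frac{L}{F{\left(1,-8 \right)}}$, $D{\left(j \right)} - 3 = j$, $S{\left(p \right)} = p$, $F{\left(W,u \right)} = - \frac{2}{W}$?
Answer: $\frac{\sqrt{48516238078}}{682} \approx 322.97$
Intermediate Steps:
$D{\left(j \right)} = 3 + j$
$b{\left(L \right)} = \frac{109}{L} - \frac{L}{2}$ ($b{\left(L \right)} = \frac{109}{L} + \frac{L}{\left(-2\right) 1^{-1}} = \frac{109}{L} + \frac{L}{\left(-2\right) 1} = \frac{109}{L} + \frac{L}{-2} = \frac{109}{L} + L \left(- \frac{1}{2}\right) = \frac{109}{L} - \frac{L}{2}$)
$\sqrt{\left(\left(D{\left(301 \right)} + b{\left(-341 \right)}\right) - -13492\right) + 90342} = \sqrt{\left(\left(\left(3 + 301\right) + \left(\frac{109}{-341} - - \frac{341}{2}\right)\right) - -13492\right) + 90342} = \sqrt{\left(\left(304 + \left(109 \left(- \frac{1}{341}\right) + \frac{341}{2}\right)\right) + \left(-55385 + 68877\right)\right) + 90342} = \sqrt{\left(\left(304 + \left(- \frac{109}{341} + \frac{341}{2}\right)\right) + 13492\right) + 90342} = \sqrt{\left(\left(304 + \frac{116063}{682}\right) + 13492\right) + 90342} = \sqrt{\left(\frac{323391}{682} + 13492\right) + 90342} = \sqrt{\frac{9524935}{682} + 90342} = \sqrt{\frac{71138179}{682}} = \frac{\sqrt{48516238078}}{682}$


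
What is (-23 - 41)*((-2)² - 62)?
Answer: 3712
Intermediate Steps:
(-23 - 41)*((-2)² - 62) = -64*(4 - 62) = -64*(-58) = 3712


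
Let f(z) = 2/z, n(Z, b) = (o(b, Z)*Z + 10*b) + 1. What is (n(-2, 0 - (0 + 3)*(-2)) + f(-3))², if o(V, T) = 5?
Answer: 22801/9 ≈ 2533.4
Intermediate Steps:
n(Z, b) = 1 + 5*Z + 10*b (n(Z, b) = (5*Z + 10*b) + 1 = 1 + 5*Z + 10*b)
(n(-2, 0 - (0 + 3)*(-2)) + f(-3))² = ((1 + 5*(-2) + 10*(0 - (0 + 3)*(-2))) + 2/(-3))² = ((1 - 10 + 10*(0 - 3*(-2))) + 2*(-⅓))² = ((1 - 10 + 10*(0 - 1*(-6))) - ⅔)² = ((1 - 10 + 10*(0 + 6)) - ⅔)² = ((1 - 10 + 10*6) - ⅔)² = ((1 - 10 + 60) - ⅔)² = (51 - ⅔)² = (151/3)² = 22801/9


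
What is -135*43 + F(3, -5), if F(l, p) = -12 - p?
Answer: -5812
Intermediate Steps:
-135*43 + F(3, -5) = -135*43 + (-12 - 1*(-5)) = -5805 + (-12 + 5) = -5805 - 7 = -5812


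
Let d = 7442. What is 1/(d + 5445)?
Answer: 1/12887 ≈ 7.7598e-5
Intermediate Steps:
1/(d + 5445) = 1/(7442 + 5445) = 1/12887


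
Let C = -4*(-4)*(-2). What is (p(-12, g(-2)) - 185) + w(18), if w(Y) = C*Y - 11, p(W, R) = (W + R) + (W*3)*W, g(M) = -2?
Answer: -354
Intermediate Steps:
p(W, R) = R + W + 3*W² (p(W, R) = (R + W) + (3*W)*W = (R + W) + 3*W² = R + W + 3*W²)
C = -32 (C = 16*(-2) = -32)
w(Y) = -11 - 32*Y (w(Y) = -32*Y - 11 = -11 - 32*Y)
(p(-12, g(-2)) - 185) + w(18) = ((-2 - 12 + 3*(-12)²) - 185) + (-11 - 32*18) = ((-2 - 12 + 3*144) - 185) + (-11 - 576) = ((-2 - 12 + 432) - 185) - 587 = (418 - 185) - 587 = 233 - 587 = -354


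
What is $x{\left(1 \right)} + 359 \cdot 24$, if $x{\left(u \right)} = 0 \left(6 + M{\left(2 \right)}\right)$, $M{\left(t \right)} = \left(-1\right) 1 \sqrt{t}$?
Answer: $8616$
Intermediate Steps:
$M{\left(t \right)} = - \sqrt{t}$
$x{\left(u \right)} = 0$ ($x{\left(u \right)} = 0 \left(6 - \sqrt{2}\right) = 0$)
$x{\left(1 \right)} + 359 \cdot 24 = 0 + 359 \cdot 24 = 0 + 8616 = 8616$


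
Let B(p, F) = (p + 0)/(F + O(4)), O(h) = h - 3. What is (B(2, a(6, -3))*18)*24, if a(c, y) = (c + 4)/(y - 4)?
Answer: -2016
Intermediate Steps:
a(c, y) = (4 + c)/(-4 + y)
O(h) = -3 + h
B(p, F) = p/(1 + F) (B(p, F) = (p + 0)/(F + (-3 + 4)) = p/(F + 1) = p/(1 + F))
(B(2, a(6, -3))*18)*24 = ((2/(1 + (4 + 6)/(-4 - 3)))*18)*24 = ((2/(1 + 10/(-7)))*18)*24 = ((2/(1 - ⅐*10))*18)*24 = ((2/(1 - 10/7))*18)*24 = ((2/(-3/7))*18)*24 = ((2*(-7/3))*18)*24 = -14/3*18*24 = -84*24 = -2016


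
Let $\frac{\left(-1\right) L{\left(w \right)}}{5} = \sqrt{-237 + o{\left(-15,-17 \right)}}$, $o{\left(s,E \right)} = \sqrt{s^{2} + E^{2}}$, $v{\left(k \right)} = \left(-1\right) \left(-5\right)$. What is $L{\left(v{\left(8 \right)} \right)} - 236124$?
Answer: $-236124 - 5 i \sqrt{237 - \sqrt{514}} \approx -2.3612 \cdot 10^{5} - 73.2 i$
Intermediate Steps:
$v{\left(k \right)} = 5$
$o{\left(s,E \right)} = \sqrt{E^{2} + s^{2}}$
$L{\left(w \right)} = - 5 \sqrt{-237 + \sqrt{514}}$ ($L{\left(w \right)} = - 5 \sqrt{-237 + \sqrt{\left(-17\right)^{2} + \left(-15\right)^{2}}} = - 5 \sqrt{-237 + \sqrt{289 + 225}} = - 5 \sqrt{-237 + \sqrt{514}}$)
$L{\left(v{\left(8 \right)} \right)} - 236124 = - 5 i \sqrt{237 - \sqrt{514}} - 236124 = -236124 - 5 i \sqrt{237 - \sqrt{514}}$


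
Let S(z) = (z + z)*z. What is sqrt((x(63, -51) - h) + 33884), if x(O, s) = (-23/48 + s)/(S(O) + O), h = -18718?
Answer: 5*sqrt(43981966011)/4572 ≈ 229.35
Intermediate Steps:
S(z) = 2*z**2 (S(z) = (2*z)*z = 2*z**2)
x(O, s) = (-23/48 + s)/(O + 2*O**2) (x(O, s) = (-23/48 + s)/(2*O**2 + O) = (-23*1/48 + s)/(O + 2*O**2) = (-23/48 + s)/(O + 2*O**2))
sqrt((x(63, -51) - h) + 33884) = sqrt(((-23/48 - 51)/(63*(1 + 2*63)) - 1*(-18718)) + 33884) = sqrt(((1/63)*(-2471/48)/(1 + 126) + 18718) + 33884) = sqrt(((1/63)*(-2471/48)/127 + 18718) + 33884) = sqrt(((1/63)*(1/127)*(-2471/48) + 18718) + 33884) = sqrt((-353/54864 + 18718) + 33884) = sqrt(1026943999/54864 + 33884) = sqrt(2885955775/54864) = 5*sqrt(43981966011)/4572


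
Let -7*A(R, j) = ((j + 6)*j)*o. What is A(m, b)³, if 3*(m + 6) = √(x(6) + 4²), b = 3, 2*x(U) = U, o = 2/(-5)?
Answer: 157464/42875 ≈ 3.6726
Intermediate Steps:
o = -⅖ (o = 2*(-⅕) = -⅖ ≈ -0.40000)
x(U) = U/2
m = -6 + √19/3 (m = -6 + √((½)*6 + 4²)/3 = -6 + √(3 + 16)/3 = -6 + √19/3 ≈ -4.5470)
A(R, j) = 2*j*(6 + j)/35 (A(R, j) = -(j + 6)*j*(-2)/(7*5) = -(6 + j)*j*(-2)/(7*5) = -j*(6 + j)*(-2)/(7*5) = -(-2)*j*(6 + j)/35 = 2*j*(6 + j)/35)
A(m, b)³ = ((2/35)*3*(6 + 3))³ = ((2/35)*3*9)³ = (54/35)³ = 157464/42875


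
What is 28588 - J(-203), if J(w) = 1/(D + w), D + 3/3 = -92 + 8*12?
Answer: 5717601/200 ≈ 28588.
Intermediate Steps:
D = 3 (D = -1 + (-92 + 8*12) = -1 + (-92 + 96) = -1 + 4 = 3)
J(w) = 1/(3 + w)
28588 - J(-203) = 28588 - 1/(3 - 203) = 28588 - 1/(-200) = 28588 - 1*(-1/200) = 28588 + 1/200 = 5717601/200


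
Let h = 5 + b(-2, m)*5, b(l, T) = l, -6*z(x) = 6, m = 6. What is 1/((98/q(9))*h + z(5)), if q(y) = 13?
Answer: -13/503 ≈ -0.025845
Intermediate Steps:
z(x) = -1 (z(x) = -⅙*6 = -1)
h = -5 (h = 5 - 2*5 = 5 - 10 = -5)
1/((98/q(9))*h + z(5)) = 1/((98/13)*(-5) - 1) = 1/(-490/13 - 1) = 1/(-503/13) = -13/503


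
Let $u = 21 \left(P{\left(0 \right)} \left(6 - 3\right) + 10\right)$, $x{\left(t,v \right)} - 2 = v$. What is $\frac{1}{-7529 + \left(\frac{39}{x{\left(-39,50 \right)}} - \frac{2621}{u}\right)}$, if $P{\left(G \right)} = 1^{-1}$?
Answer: $- \frac{1092}{8231333} \approx -0.00013266$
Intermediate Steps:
$x{\left(t,v \right)} = 2 + v$
$P{\left(G \right)} = 1$
$u = 273$ ($u = 21 \left(1 \left(6 - 3\right) + 10\right) = 21 \left(1 \cdot 3 + 10\right) = 21 \left(3 + 10\right) = 21 \cdot 13 = 273$)
$\frac{1}{-7529 + \left(\frac{39}{x{\left(-39,50 \right)}} - \frac{2621}{u}\right)} = \frac{1}{-7529 + \left(\frac{39}{2 + 50} - \frac{2621}{273}\right)} = \frac{1}{-7529 + \left(\frac{39}{52} - \frac{2621}{273}\right)} = \frac{1}{-7529 + \left(39 \cdot \frac{1}{52} - \frac{2621}{273}\right)} = \frac{1}{-7529 + \left(\frac{3}{4} - \frac{2621}{273}\right)} = \frac{1}{-7529 - \frac{9665}{1092}} = \frac{1}{- \frac{8231333}{1092}} = - \frac{1092}{8231333}$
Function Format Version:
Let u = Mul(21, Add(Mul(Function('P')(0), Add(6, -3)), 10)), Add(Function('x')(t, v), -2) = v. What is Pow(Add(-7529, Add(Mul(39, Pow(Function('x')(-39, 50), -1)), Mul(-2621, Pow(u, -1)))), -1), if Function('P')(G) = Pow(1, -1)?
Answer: Rational(-1092, 8231333) ≈ -0.00013266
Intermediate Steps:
Function('x')(t, v) = Add(2, v)
Function('P')(G) = 1
u = 273 (u = Mul(21, Add(Mul(1, Add(6, -3)), 10)) = Mul(21, Add(Mul(1, 3), 10)) = Mul(21, Add(3, 10)) = Mul(21, 13) = 273)
Pow(Add(-7529, Add(Mul(39, Pow(Function('x')(-39, 50), -1)), Mul(-2621, Pow(u, -1)))), -1) = Pow(Add(-7529, Add(Mul(39, Pow(Add(2, 50), -1)), Mul(-2621, Pow(273, -1)))), -1) = Pow(Add(-7529, Add(Mul(39, Pow(52, -1)), Mul(-2621, Rational(1, 273)))), -1) = Pow(Add(-7529, Add(Mul(39, Rational(1, 52)), Rational(-2621, 273))), -1) = Pow(Add(-7529, Add(Rational(3, 4), Rational(-2621, 273))), -1) = Pow(Add(-7529, Rational(-9665, 1092)), -1) = Pow(Rational(-8231333, 1092), -1) = Rational(-1092, 8231333)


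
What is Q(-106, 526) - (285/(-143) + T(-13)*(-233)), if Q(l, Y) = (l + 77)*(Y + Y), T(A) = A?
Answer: -4795506/143 ≈ -33535.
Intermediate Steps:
Q(l, Y) = 2*Y*(77 + l) (Q(l, Y) = (77 + l)*(2*Y) = 2*Y*(77 + l))
Q(-106, 526) - (285/(-143) + T(-13)*(-233)) = 2*526*(77 - 106) - (285/(-143) - 13*(-233)) = 2*526*(-29) - (285*(-1/143) + 3029) = -30508 - (-285/143 + 3029) = -30508 - 1*432862/143 = -30508 - 432862/143 = -4795506/143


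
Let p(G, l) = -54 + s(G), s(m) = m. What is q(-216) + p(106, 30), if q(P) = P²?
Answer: 46708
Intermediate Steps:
p(G, l) = -54 + G
q(-216) + p(106, 30) = (-216)² + (-54 + 106) = 46656 + 52 = 46708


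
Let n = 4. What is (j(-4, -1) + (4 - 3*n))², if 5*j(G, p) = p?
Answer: 1681/25 ≈ 67.240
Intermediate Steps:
j(G, p) = p/5
(j(-4, -1) + (4 - 3*n))² = ((⅕)*(-1) + (4 - 3*4))² = (-⅕ + (4 - 12))² = (-⅕ - 8)² = (-41/5)² = 1681/25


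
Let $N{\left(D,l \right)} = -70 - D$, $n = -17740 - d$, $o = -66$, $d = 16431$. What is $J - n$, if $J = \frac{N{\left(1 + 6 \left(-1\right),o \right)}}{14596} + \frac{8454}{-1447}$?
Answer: $\frac{721582109813}{21120412} \approx 34165.0$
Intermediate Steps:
$n = -34171$ ($n = -17740 - 16431 = -34171$)
$J = - \frac{123488639}{21120412}$ ($J = \frac{-70 - \left(1 + 6 \left(-1\right)\right)}{14596} + \frac{8454}{-1447} = \left(-70 - \left(1 - 6\right)\right) \frac{1}{14596} + 8454 \left(- \frac{1}{1447}\right) = \left(-70 - -5\right) \frac{1}{14596} - \frac{8454}{1447} = \left(-70 + 5\right) \frac{1}{14596} - \frac{8454}{1447} = \left(-65\right) \frac{1}{14596} - \frac{8454}{1447} = - \frac{65}{14596} - \frac{8454}{1447} = - \frac{123488639}{21120412} \approx -5.8469$)
$J - n = - \frac{123488639}{21120412} - -34171 = - \frac{123488639}{21120412} + 34171 = \frac{721582109813}{21120412}$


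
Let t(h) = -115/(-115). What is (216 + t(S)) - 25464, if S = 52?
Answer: -25247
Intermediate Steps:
t(h) = 1 (t(h) = -115*(-1/115) = 1)
(216 + t(S)) - 25464 = (216 + 1) - 25464 = 217 - 25464 = -25247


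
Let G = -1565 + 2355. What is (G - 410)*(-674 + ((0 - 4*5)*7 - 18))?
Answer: -316160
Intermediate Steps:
G = 790
(G - 410)*(-674 + ((0 - 4*5)*7 - 18)) = (790 - 410)*(-674 + ((0 - 4*5)*7 - 18)) = 380*(-674 + ((0 - 20)*7 - 18)) = 380*(-674 + (-20*7 - 18)) = 380*(-674 + (-140 - 18)) = 380*(-674 - 158) = 380*(-832) = -316160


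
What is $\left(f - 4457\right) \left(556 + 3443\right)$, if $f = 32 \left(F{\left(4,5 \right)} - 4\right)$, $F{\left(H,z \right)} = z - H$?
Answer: $-18207447$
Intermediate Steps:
$f = -96$ ($f = 32 \left(\left(5 - 4\right) - 4\right) = 32 \left(1 - 4\right) = 32 \left(-3\right) = -96$)
$\left(f - 4457\right) \left(556 + 3443\right) = \left(-96 - 4457\right) \left(556 + 3443\right) = \left(-4553\right) 3999 = -18207447$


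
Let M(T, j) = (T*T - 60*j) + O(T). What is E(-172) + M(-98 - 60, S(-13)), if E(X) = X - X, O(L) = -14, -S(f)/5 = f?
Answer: 21050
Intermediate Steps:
S(f) = -5*f
M(T, j) = -14 + T² - 60*j (M(T, j) = (T*T - 60*j) - 14 = (T² - 60*j) - 14 = -14 + T² - 60*j)
E(X) = 0
E(-172) + M(-98 - 60, S(-13)) = 0 + (-14 + (-98 - 60)² - (-300)*(-13)) = 0 + (-14 + (-158)² - 60*65) = 0 + (-14 + 24964 - 3900) = 0 + 21050 = 21050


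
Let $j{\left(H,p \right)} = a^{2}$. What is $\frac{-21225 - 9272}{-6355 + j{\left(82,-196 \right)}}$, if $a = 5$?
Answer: $\frac{30497}{6330} \approx 4.8178$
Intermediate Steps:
$j{\left(H,p \right)} = 25$ ($j{\left(H,p \right)} = 5^{2} = 25$)
$\frac{-21225 - 9272}{-6355 + j{\left(82,-196 \right)}} = \frac{-21225 - 9272}{-6355 + 25} = - \frac{30497}{-6330} = \left(-30497\right) \left(- \frac{1}{6330}\right) = \frac{30497}{6330}$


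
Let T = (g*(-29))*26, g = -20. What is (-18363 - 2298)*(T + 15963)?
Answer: -641379423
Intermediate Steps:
T = 15080 (T = -20*(-29)*26 = 580*26 = 15080)
(-18363 - 2298)*(T + 15963) = (-18363 - 2298)*(15080 + 15963) = -20661*31043 = -641379423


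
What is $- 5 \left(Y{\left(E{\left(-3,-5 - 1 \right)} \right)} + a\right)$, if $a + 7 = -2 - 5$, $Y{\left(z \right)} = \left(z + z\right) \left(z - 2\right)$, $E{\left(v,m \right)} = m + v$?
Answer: $-920$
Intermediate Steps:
$Y{\left(z \right)} = 2 z \left(-2 + z\right)$
$a = -14$ ($a = -7 - 7 = -14$)
$- 5 \left(Y{\left(E{\left(-3,-5 - 1 \right)} \right)} + a\right) = - 5 \left(2 \left(\left(-5 - 1\right) - 3\right) \left(-2 - 9\right) - 14\right) = - 5 \left(2 \left(-6 - 3\right) \left(-2 - 9\right) - 14\right) = - 5 \left(2 \left(-9\right) \left(-2 - 9\right) - 14\right) = - 5 \left(2 \left(-9\right) \left(-11\right) - 14\right) = - 5 \left(198 - 14\right) = \left(-5\right) 184 = -920$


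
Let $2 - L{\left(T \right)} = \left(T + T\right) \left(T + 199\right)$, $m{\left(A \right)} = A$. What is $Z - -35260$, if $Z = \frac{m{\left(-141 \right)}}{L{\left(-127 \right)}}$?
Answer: $\frac{644905259}{18290} \approx 35260.0$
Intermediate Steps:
$L{\left(T \right)} = 2 - 2 T \left(199 + T\right)$ ($L{\left(T \right)} = 2 - \left(T + T\right) \left(T + 199\right) = 2 - 2 T \left(199 + T\right)$)
$Z = - \frac{141}{18290}$ ($Z = - \frac{141}{2 - -50546 - 2 \left(-127\right)^{2}} = - \frac{141}{2 + 50546 - 32258} = - \frac{141}{18290} \approx -0.0077091$)
$Z - -35260 = - \frac{141}{18290} - -35260 = - \frac{141}{18290} + 35260 = \frac{644905259}{18290}$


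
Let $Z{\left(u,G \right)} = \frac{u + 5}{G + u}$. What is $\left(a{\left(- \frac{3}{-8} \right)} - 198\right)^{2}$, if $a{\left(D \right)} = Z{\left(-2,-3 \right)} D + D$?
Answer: $\frac{15657849}{400} \approx 39145.0$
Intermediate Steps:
$Z{\left(u,G \right)} = \frac{5 + u}{G + u}$
$a{\left(D \right)} = \frac{2 D}{5}$ ($a{\left(D \right)} = \frac{5 - 2}{-3 - 2} D + D = \frac{1}{-5} \cdot 3 D + D = \left(- \frac{1}{5}\right) 3 D + D = - \frac{3 D}{5} + D = \frac{2 D}{5}$)
$\left(a{\left(- \frac{3}{-8} \right)} - 198\right)^{2} = \left(\frac{2 \left(- \frac{3}{-8}\right)}{5} - 198\right)^{2} = \left(\frac{2 \left(\left(-3\right) \left(- \frac{1}{8}\right)\right)}{5} - 198\right)^{2} = \left(\frac{2}{5} \cdot \frac{3}{8} - 198\right)^{2} = \left(\frac{3}{20} - 198\right)^{2} = \left(- \frac{3957}{20}\right)^{2} = \frac{15657849}{400}$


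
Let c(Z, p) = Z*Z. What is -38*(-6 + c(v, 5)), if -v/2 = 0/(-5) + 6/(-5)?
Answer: 228/25 ≈ 9.1200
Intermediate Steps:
v = 12/5 (v = -2*(0/(-5) + 6/(-5)) = -2*(0*(-⅕) + 6*(-⅕)) = -2*(0 - 6/5) = -2*(-6/5) = 12/5 ≈ 2.4000)
c(Z, p) = Z²
-38*(-6 + c(v, 5)) = -38*(-6 + (12/5)²) = -38*(-6 + 144/25) = -38*(-6/25) = 228/25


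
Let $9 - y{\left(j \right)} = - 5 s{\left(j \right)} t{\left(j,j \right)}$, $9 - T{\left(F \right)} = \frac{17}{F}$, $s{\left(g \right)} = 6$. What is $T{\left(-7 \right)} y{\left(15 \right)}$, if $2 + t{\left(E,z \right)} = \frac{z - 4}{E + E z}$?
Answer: $- \frac{3970}{7} \approx -567.14$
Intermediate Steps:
$t{\left(E,z \right)} = -2 + \frac{-4 + z}{E + E z}$ ($t{\left(E,z \right)} = -2 + \frac{z - 4}{E + E z} = -2 + \frac{-4 + z}{E + E z}$)
$T{\left(F \right)} = 9 - \frac{17}{F}$
$y{\left(j \right)} = 9 + \frac{30 \left(-4 - j - 2 j^{2}\right)}{j \left(1 + j\right)}$ ($y{\left(j \right)} = 9 - \left(-5\right) 6 \frac{-4 + j - 2 j - 2 j j}{j \left(1 + j\right)} = 9 - - 30 \frac{-4 + j - 2 j - 2 j^{2}}{j \left(1 + j\right)} = 9 - - 30 \frac{-4 - j - 2 j^{2}}{j \left(1 + j\right)} = 9 - - \frac{30 \left(-4 - j - 2 j^{2}\right)}{j \left(1 + j\right)} = 9 + \frac{30 \left(-4 - j - 2 j^{2}\right)}{j \left(1 + j\right)}$)
$T{\left(-7 \right)} y{\left(15 \right)} = \left(9 - \frac{17}{-7}\right) \frac{3 \left(-40 - 17 \cdot 15^{2} - 105\right)}{15 \left(1 + 15\right)} = \left(9 - - \frac{17}{7}\right) 3 \cdot \frac{1}{15} \cdot \frac{1}{16} \left(-40 - 3825 - 105\right) = \left(9 + \frac{17}{7}\right) 3 \cdot \frac{1}{15} \cdot \frac{1}{16} \left(-40 - 3825 - 105\right) = \frac{80 \cdot 3 \cdot \frac{1}{15} \cdot \frac{1}{16} \left(-3970\right)}{7} = \frac{80}{7} \left(- \frac{397}{8}\right) = - \frac{3970}{7}$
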